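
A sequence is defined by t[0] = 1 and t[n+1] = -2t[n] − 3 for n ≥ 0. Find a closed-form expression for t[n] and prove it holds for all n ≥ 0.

Claim: t[n] = 2·(-2)^n − 1.

Base case: t[0] = 1, and 2·(-2)^0 − 1 = 2 − 1 = 1.
Assume t[j] = 2·(-2)^j − 1 for some j ≥ 0.
Then t[j+1] = -2t[j] − 3 = -2·(2·(-2)^j − 1) − 3 = -4·(-2)^j + 2 − 3 = 2·(-2)^{j+1} − 1.
This completes the inductive step, so t[n] = 2·(-2)^n − 1 for all n ≥ 0.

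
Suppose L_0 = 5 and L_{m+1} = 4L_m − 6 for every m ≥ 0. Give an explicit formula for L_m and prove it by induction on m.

Claim: L_m = 3·4^m + 2.

Base case: L_0 = 5, and 3·4^0 + 2 = 3 + 2 = 5.
Assume L_k = 3·4^k + 2 for some k ≥ 0.
Then L_{k+1} = 4L_k − 6 = 4·(3·4^k + 2) − 6 = 12·4^k + 8 − 6 = 3·4^{k+1} + 2.
Hence L_m = 3·4^m + 2 for every m ≥ 0, by induction.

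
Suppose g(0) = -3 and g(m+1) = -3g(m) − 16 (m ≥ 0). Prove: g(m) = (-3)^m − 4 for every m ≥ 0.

Base case: g(0) = -3, and (-3)^0 − 4 = 1 − 4 = -3.
Assume g(j) = (-3)^j − 4 for some j ≥ 0.
Then g(j+1) = -3g(j) − 16 = -3·((-3)^j − 4) − 16 = -3·(-3)^j + 12 − 16 = (-3)^{j+1} − 4.
This completes the inductive step, so g(m) = (-3)^m − 4 for all m ≥ 0.

g(m) = (-3)^m − 4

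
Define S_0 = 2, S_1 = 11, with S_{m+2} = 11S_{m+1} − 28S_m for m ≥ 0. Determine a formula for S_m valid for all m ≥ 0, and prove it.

Claim: S_m = 4^m + 7^m.

Base cases: S_0 = 2 and 4^0 + 7^0 = 2; S_1 = 11 and 4^1 + 7^1 = 11.
Assume S_i = 4^i + 7^i for all 0 ≤ i ≤ j, where j ≥ 1.
Then S_{j+1} = 11S_j − 28S_{j−1} = 11·(4^j + 7^j) − 28·(4^{j−1} + 7^{j−1}) = (11·4 − 28)4^{j−1} + (11·7 − 28)7^{j−1} = 16·4^{j−1} + 49·7^{j−1} = 4^{j+1} + 7^{j+1}.
Hence S_m = 4^m + 7^m for every m ≥ 0, by strong induction.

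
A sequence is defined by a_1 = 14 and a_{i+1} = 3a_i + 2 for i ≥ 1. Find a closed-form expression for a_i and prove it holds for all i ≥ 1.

Claim: a_i = 5·3^i − 1.

Base case: a_1 = 14, and 5·3^1 − 1 = 15 − 1 = 14.
Assume a_r = 5·3^r − 1 for some r ≥ 1.
Then a_{r+1} = 3a_r + 2 = 3·(5·3^r − 1) + 2 = 15·3^r − 3 + 2 = 5·3^{r+1} − 1.
By induction, a_i = 5·3^i − 1 for all i ≥ 1.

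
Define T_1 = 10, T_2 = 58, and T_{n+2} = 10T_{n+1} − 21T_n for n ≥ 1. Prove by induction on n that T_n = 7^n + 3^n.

Base cases: T_1 = 10 and 7^1 + 3^1 = 10; T_2 = 58 and 7^2 + 3^2 = 58.
Assume T_j = 7^j + 3^j for all 1 ≤ j ≤ r, where r ≥ 2.
Then T_{r+1} = 10T_r − 21T_{r−1} = 10·(7^r + 3^r) − 21·(7^{r−1} + 3^{r−1}) = (10·7 − 21)7^{r−1} + (10·3 − 21)3^{r−1} = 49·7^{r−1} + 9·3^{r−1} = 7^{r+1} + 3^{r+1}.
This completes the inductive step, so T_n = 7^n + 3^n for all n ≥ 1.

T_n = 7^n + 3^n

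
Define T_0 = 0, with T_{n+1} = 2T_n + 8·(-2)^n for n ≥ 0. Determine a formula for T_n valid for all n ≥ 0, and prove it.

Claim: T_n = 2·2^n − 2·(-2)^n.

Base case: T_0 = 0, and 2·2^0 − 2·(-2)^0 = 2 − 2 = 0.
Assume T_m = 2·2^m − 2·(-2)^m for some m ≥ 0.
Then T_{m+1} = 2T_m + 8·(-2)^m = 2·(2·2^m − 2·(-2)^m) + 8·(-2)^m = 2·2^{m+1} − 4·(-2)^m + 8·(-2)^m = 2·2^{m+1} + 4·(-2)^m = 2·2^{m+1} − 2·(-2)^{m+1}.
So the formula holds for m+1, and by induction T_n = 2·2^n − 2·(-2)^n for all n ≥ 0.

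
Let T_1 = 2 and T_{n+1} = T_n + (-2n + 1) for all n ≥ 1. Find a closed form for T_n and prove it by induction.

Claim: T_n = -n^2 + 2n + 1.

Base case: T_1 = 2, and -1^2 + 2·1 + 1 = 2.
Assume T_r = -r^2 + 2r + 1.
Then T_{r+1} = T_r + (-2r + 1) = (-r^2 + 2r + 1) + (-2r + 1) = -r^2 + 2,
and -(r+1)^2 + 2·(r+1) + 1 = -r^2 + 2.
By induction, T_n = -n^2 + 2n + 1 for all n ≥ 1.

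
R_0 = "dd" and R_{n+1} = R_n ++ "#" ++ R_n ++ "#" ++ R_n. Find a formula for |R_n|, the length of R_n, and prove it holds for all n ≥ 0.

Claim: |R_n| = 3^{n+1} − 1.

Base case: |R_0| = 2, and 3^{0+1} − 1 = 2.
Assume |R_r| = 3^{r+1} − 1.
Then |R_{r+1}| = 3|R_r| + 2 = 3(3^{r+1} − 1) + 2 = 3^{r+2} − 3 + 2 = 3^{r+2} − 1.
By induction, |R_n| = 3^{n+1} − 1 for all n ≥ 0.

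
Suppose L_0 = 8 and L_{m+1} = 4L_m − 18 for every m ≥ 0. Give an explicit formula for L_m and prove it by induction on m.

Claim: L_m = 2·4^m + 6.

Base case: L_0 = 8, and 2·4^0 + 6 = 2 + 6 = 8.
Assume L_k = 2·4^k + 6 for some k ≥ 0.
Then L_{k+1} = 4L_k − 18 = 4·(2·4^k + 6) − 18 = 8·4^k + 24 − 18 = 2·4^{k+1} + 6.
By induction, L_m = 2·4^m + 6 for all m ≥ 0.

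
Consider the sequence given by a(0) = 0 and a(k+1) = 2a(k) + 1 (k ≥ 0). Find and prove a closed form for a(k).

Claim: a(k) = 2^k − 1.

Base case: a(0) = 0, and 2^0 − 1 = 1 − 1 = 0.
Assume a(m) = 2^m − 1 for some m ≥ 0.
Then a(m+1) = 2a(m) + 1 = 2·(2^m − 1) + 1 = 2^{m+1} − 2 + 1 = 2^{m+1} − 1.
So the formula holds for m+1, and by induction a(k) = 2^k − 1 for all k ≥ 0.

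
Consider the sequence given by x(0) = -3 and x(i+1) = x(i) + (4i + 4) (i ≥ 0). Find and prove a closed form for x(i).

Claim: x(i) = 2i^2 + 2i − 3.

Base case: x(0) = -3, and 2·0^2 + 2·0 − 3 = -3.
Assume x(k) = 2k^2 + 2k − 3.
Then x(k+1) = x(k) + (4k + 4) = (2k^2 + 2k − 3) + (4k + 4) = 2k^2 + 6k + 1,
and 2·(k+1)^2 + 2·(k+1) − 3 = 2k^2 + 6k + 1.
Hence x(i) = 2i^2 + 2i − 3 for every i ≥ 0, by induction.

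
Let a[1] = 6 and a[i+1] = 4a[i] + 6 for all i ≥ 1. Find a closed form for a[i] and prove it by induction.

Claim: a[i] = 2·4^i − 2.

Base case: a[1] = 6, and 2·4^1 − 2 = 8 − 2 = 6.
Assume a[m] = 2·4^m − 2 for some m ≥ 1.
Then a[m+1] = 4a[m] + 6 = 4·(2·4^m − 2) + 6 = 8·4^m − 8 + 6 = 2·4^{m+1} − 2.
So the formula holds for m+1, and by induction a[i] = 2·4^i − 2 for all i ≥ 1.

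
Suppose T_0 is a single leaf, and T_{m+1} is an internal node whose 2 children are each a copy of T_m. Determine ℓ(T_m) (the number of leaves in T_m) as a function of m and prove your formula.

Claim: ℓ(T_m) = 2^m.

Base case: ℓ(T_0) = 1, and 2^0 = 1.
Assume ℓ(T_k) = 2^k.
Then ℓ(T_{k+1}) = 2·ℓ(T_k) = 2·2^k = 2^{k+1}.
So the formula holds for k+1, and by induction ℓ(T_m) = 2^m for all m ≥ 0.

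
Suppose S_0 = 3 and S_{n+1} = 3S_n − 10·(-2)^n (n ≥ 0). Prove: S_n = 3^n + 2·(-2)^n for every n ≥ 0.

Base case: S_0 = 3, and 3^0 + 2·(-2)^0 = 1 + 2 = 3.
Assume S_k = 3^k + 2·(-2)^k for some k ≥ 0.
Then S_{k+1} = 3S_k − 10·(-2)^k = 3·(3^k + 2·(-2)^k) − 10·(-2)^k = 3^{k+1} + 6·(-2)^k − 10·(-2)^k = 3^{k+1} − 4·(-2)^k = 3^{k+1} + 2·(-2)^{k+1}.
This completes the inductive step, so S_n = 3^n + 2·(-2)^n for all n ≥ 0.

S_n = 3^n + 2·(-2)^n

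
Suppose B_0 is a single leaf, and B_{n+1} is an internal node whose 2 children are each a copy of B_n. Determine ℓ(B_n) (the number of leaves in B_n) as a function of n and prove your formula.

Claim: ℓ(B_n) = 2^n.

Base case: ℓ(B_0) = 1, and 2^0 = 1.
Assume ℓ(B_k) = 2^k.
Then ℓ(B_{k+1}) = 2·ℓ(B_k) = 2·2^k = 2^{k+1}.
Hence ℓ(B_n) = 2^n for every n ≥ 0, by induction.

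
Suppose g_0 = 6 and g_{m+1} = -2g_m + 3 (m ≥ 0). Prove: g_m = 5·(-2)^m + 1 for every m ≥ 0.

Base case: g_0 = 6, and 5·(-2)^0 + 1 = 5 + 1 = 6.
Assume g_k = 5·(-2)^k + 1 for some k ≥ 0.
Then g_{k+1} = -2g_k + 3 = -2·(5·(-2)^k + 1) + 3 = -10·(-2)^k − 2 + 3 = 5·(-2)^{k+1} + 1.
By induction, g_m = 5·(-2)^m + 1 for all m ≥ 0.

g_m = 5·(-2)^m + 1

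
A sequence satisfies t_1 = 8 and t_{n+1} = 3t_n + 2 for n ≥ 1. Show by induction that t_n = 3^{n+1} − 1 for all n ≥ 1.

Base case: t_1 = 8, and 3^{1+1} − 1 = 9 − 1 = 8.
Assume t_m = 3^{m+1} − 1 for some m ≥ 1.
Then t_{m+1} = 3t_m + 2 = 3·(3^{m+1} − 1) + 2 = 3^{m+2} − 3 + 2 = 3^{m+2} − 1.
This completes the inductive step, so t_n = 3^{n+1} − 1 for all n ≥ 1.

t_n = 3^{n+1} − 1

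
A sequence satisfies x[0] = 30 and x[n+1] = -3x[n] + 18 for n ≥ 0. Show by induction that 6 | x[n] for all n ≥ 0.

Base case: x[0] = 30 = 6·5, so 6 | x[0].
Assume 6 | x[m], so x[m] = 6t for some integer t.
Then x[m+1] = -3x[m] + 18 = -3·(6t) + 18 = 6(-3t + 3), so 6 | x[m+1].
Hence 6 | x[n] for every n ≥ 0, by induction.

6 | x[n]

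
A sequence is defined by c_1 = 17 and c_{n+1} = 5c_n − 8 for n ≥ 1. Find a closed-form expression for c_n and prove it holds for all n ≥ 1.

Claim: c_n = 3·5^n + 2.

Base case: c_1 = 17, and 3·5^1 + 2 = 15 + 2 = 17.
Assume c_r = 3·5^r + 2 for some r ≥ 1.
Then c_{r+1} = 5c_r − 8 = 5·(3·5^r + 2) − 8 = 15·5^r + 10 − 8 = 3·5^{r+1} + 2.
Hence c_n = 3·5^n + 2 for every n ≥ 1, by induction.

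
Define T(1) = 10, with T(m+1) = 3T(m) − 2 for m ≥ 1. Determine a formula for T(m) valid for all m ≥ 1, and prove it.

Claim: T(m) = 3^{m+1} + 1.

Base case: T(1) = 10, and 3^{1+1} + 1 = 9 + 1 = 10.
Assume T(r) = 3^{r+1} + 1 for some r ≥ 1.
Then T(r+1) = 3T(r) − 2 = 3·(3^{r+1} + 1) − 2 = 3^{r+2} + 3 − 2 = 3^{r+2} + 1.
By induction, T(m) = 3^{m+1} + 1 for all m ≥ 1.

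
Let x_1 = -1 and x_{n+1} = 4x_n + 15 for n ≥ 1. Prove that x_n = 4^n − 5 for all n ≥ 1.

Base case: x_1 = -1, and 4^1 − 5 = 4 − 5 = -1.
Assume x_m = 4^m − 5 for some m ≥ 1.
Then x_{m+1} = 4x_m + 15 = 4·(4^m − 5) + 15 = 4^{m+1} − 20 + 15 = 4^{m+1} − 5.
This completes the inductive step, so x_n = 4^n − 5 for all n ≥ 1.

x_n = 4^n − 5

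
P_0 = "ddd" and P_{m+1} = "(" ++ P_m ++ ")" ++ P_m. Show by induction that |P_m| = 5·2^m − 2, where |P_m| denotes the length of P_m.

Base case: |P_0| = 3, and 5·2^0 − 2 = 3.
Assume |P_k| = 5·2^k − 2.
Then |P_{k+1}| = 1 + |P_k| + 1 + |P_k| = 2|P_k| + 2 = 2(5·2^k − 2) + 2 = 5·2^{k+1} − 4 + 2 = 5·2^{k+1} − 2.
So the formula holds for k+1, and by induction |P_m| = 5·2^m − 2 for all m ≥ 0.

|P_m| = 5·2^m − 2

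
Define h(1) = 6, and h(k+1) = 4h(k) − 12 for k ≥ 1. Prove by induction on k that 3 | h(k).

Base case: h(1) = 6 = 3·2, so 3 | h(1).
Assume 3 | h(m), so h(m) = 3t for some integer t.
Then h(m+1) = 4h(m) − 12 = 4·(3t) − 12 = 3(4t − 4), so 3 | h(m+1).
Hence 3 | h(k) for every k ≥ 1, by induction.

3 | h(k)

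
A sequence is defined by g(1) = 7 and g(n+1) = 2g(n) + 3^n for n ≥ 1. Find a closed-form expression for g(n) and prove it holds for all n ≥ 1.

Claim: g(n) = 2·2^n + 3^n.

Base case: g(1) = 7, and 2·2^1 + 3^1 = 4 + 3 = 7.
Assume g(m) = 2·2^m + 3^m for some m ≥ 1.
Then g(m+1) = 2g(m) + 3^m = 2·(2·2^m + 3^m) + 3^m = 2·2^{m+1} + 2·3^m + 3^m = 2·2^{m+1} + 3·3^m = 2·2^{m+1} + 3^{m+1}.
This completes the inductive step, so g(n) = 2·2^n + 3^n for all n ≥ 1.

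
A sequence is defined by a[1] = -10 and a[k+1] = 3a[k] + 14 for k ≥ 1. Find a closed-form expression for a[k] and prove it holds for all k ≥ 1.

Claim: a[k] = -3^k − 7.

Base case: a[1] = -10, and -3^1 − 7 = -3 − 7 = -10.
Assume a[j] = -3^j − 7 for some j ≥ 1.
Then a[j+1] = 3a[j] + 14 = 3·(-3^j − 7) + 14 = -3^{j+1} − 21 + 14 = -3^{j+1} − 7.
This completes the inductive step, so a[k] = -3^k − 7 for all k ≥ 1.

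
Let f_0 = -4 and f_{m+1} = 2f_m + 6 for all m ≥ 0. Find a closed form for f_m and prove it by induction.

Claim: f_m = 2^{m+1} − 6.

Base case: f_0 = -4, and 2^{0+1} − 6 = 2 − 6 = -4.
Assume f_k = 2^{k+1} − 6 for some k ≥ 0.
Then f_{k+1} = 2f_k + 6 = 2·(2^{k+1} − 6) + 6 = 2^{k+2} − 12 + 6 = 2^{k+2} − 6.
By induction, f_m = 2^{m+1} − 6 for all m ≥ 0.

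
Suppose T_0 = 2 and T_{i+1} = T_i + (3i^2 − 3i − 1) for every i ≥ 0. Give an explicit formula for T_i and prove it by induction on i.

Claim: T_i = i^3 − 3i^2 + i + 2.

Base case: T_0 = 2, and 0^3 − 3·0^2 + 0 + 2 = 2.
Assume T_r = r^3 − 3r^2 + r + 2.
Then T_{r+1} = T_r + (3r^2 − 3r − 1) = (r^3 − 3r^2 + r + 2) + (3r^2 − 3r − 1) = r^3 − 2r + 1,
and (r+1)^3 − 3·(r+1)^2 + (r+1) + 2 = r^3 − 2r + 1.
By induction, T_i = i^3 − 3i^2 + i + 2 for all i ≥ 0.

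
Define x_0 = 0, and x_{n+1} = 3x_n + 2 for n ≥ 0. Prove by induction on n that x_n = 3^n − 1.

Base case: x_0 = 0, and 3^0 − 1 = 1 − 1 = 0.
Assume x_r = 3^r − 1 for some r ≥ 0.
Then x_{r+1} = 3x_r + 2 = 3·(3^r − 1) + 2 = 3^{r+1} − 3 + 2 = 3^{r+1} − 1.
By induction, x_n = 3^n − 1 for all n ≥ 0.

x_n = 3^n − 1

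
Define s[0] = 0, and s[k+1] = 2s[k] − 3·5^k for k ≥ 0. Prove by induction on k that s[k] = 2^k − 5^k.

Base case: s[0] = 0, and 2^0 − 5^0 = 1 − 1 = 0.
Assume s[m] = 2^m − 5^m for some m ≥ 0.
Then s[m+1] = 2s[m] − 3·5^m = 2·(2^m − 5^m) − 3·5^m = 2^{m+1} − 2·5^m − 3·5^m = 2^{m+1} − 5·5^m = 2^{m+1} − 5^{m+1}.
Hence s[k] = 2^k − 5^k for every k ≥ 0, by induction.

s[k] = 2^k − 5^k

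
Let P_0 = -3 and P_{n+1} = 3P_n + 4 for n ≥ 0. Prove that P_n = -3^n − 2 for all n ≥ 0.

Base case: P_0 = -3, and -3^0 − 2 = -1 − 2 = -3.
Assume P_k = -3^k − 2 for some k ≥ 0.
Then P_{k+1} = 3P_k + 4 = 3·(-3^k − 2) + 4 = -3^{k+1} − 6 + 4 = -3^{k+1} − 2.
So the formula holds for k+1, and by induction P_n = -3^n − 2 for all n ≥ 0.

P_n = -3^n − 2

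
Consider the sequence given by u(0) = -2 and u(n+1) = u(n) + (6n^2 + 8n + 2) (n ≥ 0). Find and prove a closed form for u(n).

Claim: u(n) = 2n^3 + n^2 − n − 2.

Base case: u(0) = -2, and 2·0^3 + 0^2 − 0 − 2 = -2.
Assume u(k) = 2k^3 + k^2 − k − 2.
Then u(k+1) = u(k) + (6k^2 + 8k + 2) = (2k^3 + k^2 − k − 2) + (6k^2 + 8k + 2) = 2k^3 + 7k^2 + 7k,
and 2·(k+1)^3 + (k+1)^2 − (k+1) − 2 = 2k^3 + 7k^2 + 7k.
Hence u(n) = 2n^3 + n^2 − n − 2 for every n ≥ 0, by induction.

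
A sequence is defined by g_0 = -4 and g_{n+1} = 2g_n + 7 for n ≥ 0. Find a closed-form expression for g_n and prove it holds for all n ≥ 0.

Claim: g_n = 3·2^n − 7.

Base case: g_0 = -4, and 3·2^0 − 7 = 3 − 7 = -4.
Assume g_j = 3·2^j − 7 for some j ≥ 0.
Then g_{j+1} = 2g_j + 7 = 2·(3·2^j − 7) + 7 = 6·2^j − 14 + 7 = 3·2^{j+1} − 7.
So the formula holds for j+1, and by induction g_n = 3·2^n − 7 for all n ≥ 0.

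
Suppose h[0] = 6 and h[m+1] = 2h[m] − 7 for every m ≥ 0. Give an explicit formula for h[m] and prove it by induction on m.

Claim: h[m] = -2^m + 7.

Base case: h[0] = 6, and -2^0 + 7 = -1 + 7 = 6.
Assume h[r] = -2^r + 7 for some r ≥ 0.
Then h[r+1] = 2h[r] − 7 = 2·(-2^r + 7) − 7 = -2^{r+1} + 14 − 7 = -2^{r+1} + 7.
This completes the inductive step, so h[m] = -2^m + 7 for all m ≥ 0.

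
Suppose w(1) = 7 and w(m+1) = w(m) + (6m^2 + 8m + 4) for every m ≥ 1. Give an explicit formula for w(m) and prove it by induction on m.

Claim: w(m) = 2m^3 + m^2 + m + 3.

Base case: w(1) = 7, and 2·1^3 + 1^2 + 1 + 3 = 7.
Assume w(j) = 2j^3 + j^2 + j + 3.
Then w(j+1) = w(j) + (6j^2 + 8j + 4) = (2j^3 + j^2 + j + 3) + (6j^2 + 8j + 4) = 2j^3 + 7j^2 + 9j + 7,
and 2·(j+1)^3 + (j+1)^2 + (j+1) + 3 = 2j^3 + 7j^2 + 9j + 7.
This completes the inductive step, so w(m) = 2m^3 + m^2 + m + 3 for all m ≥ 1.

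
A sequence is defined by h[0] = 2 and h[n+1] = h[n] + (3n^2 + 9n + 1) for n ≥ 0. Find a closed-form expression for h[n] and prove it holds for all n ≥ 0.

Claim: h[n] = n^3 + 3n^2 − 3n + 2.

Base case: h[0] = 2, and 0^3 + 3·0^2 − 3·0 + 2 = 2.
Assume h[m] = m^3 + 3m^2 − 3m + 2.
Then h[m+1] = h[m] + (3m^2 + 9m + 1) = (m^3 + 3m^2 − 3m + 2) + (3m^2 + 9m + 1) = m^3 + 6m^2 + 6m + 3,
and (m+1)^3 + 3·(m+1)^2 − 3·(m+1) + 2 = m^3 + 6m^2 + 6m + 3.
Hence h[n] = n^3 + 3n^2 − 3n + 2 for every n ≥ 0, by induction.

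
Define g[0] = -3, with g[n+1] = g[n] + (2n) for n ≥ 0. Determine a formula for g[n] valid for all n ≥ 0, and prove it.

Claim: g[n] = n^2 − n − 3.

Base case: g[0] = -3, and 0^2 − 0 − 3 = -3.
Assume g[m] = m^2 − m − 3.
Then g[m+1] = g[m] + (2m) = (m^2 − m − 3) + (2m) = m^2 + m − 3,
and (m+1)^2 − (m+1) − 3 = m^2 + m − 3.
This completes the inductive step, so g[n] = n^2 − n − 3 for all n ≥ 0.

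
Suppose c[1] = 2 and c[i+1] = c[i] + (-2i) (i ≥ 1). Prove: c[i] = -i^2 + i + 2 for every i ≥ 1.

Base case: c[1] = 2, and -1^2 + 1 + 2 = 2.
Assume c[j] = -j^2 + j + 2.
Then c[j+1] = c[j] + (-2j) = (-j^2 + j + 2) + (-2j) = -j^2 − j + 2,
and -(j+1)^2 + (j+1) + 2 = -j^2 − j + 2.
This completes the inductive step, so c[i] = -i^2 + i + 2 for all i ≥ 1.

c[i] = -i^2 + i + 2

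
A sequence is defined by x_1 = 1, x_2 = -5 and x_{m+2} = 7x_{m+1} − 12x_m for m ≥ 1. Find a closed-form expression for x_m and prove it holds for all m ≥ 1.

Claim: x_m = 3·3^m − 2·4^m.

Base cases: x_1 = 1 and 3·3^1 − 2·4^1 = 1; x_2 = -5 and 3·3^2 − 2·4^2 = -5.
Assume x_j = 3·3^j − 2·4^j for all 1 ≤ j ≤ r, where r ≥ 2.
Then x_{r+1} = 7x_r − 12x_{r−1} = 7·(3·3^r − 2·4^r) − 12·(3·3^{r−1} − 2·4^{r−1}) = 3·(7·3 − 12)3^{r−1} − 2·(7·4 − 12)4^{r−1} = 27·3^{r−1} − 32·4^{r−1} = 3·3^{r+1} − 2·4^{r+1}.
So the formula holds for r+1, and by strong induction x_m = 3·3^m − 2·4^m for all m ≥ 1.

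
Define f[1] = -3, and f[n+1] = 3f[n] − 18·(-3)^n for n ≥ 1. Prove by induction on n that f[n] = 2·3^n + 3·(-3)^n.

Base case: f[1] = -3, and 2·3^1 + 3·(-3)^1 = 6 − 9 = -3.
Assume f[m] = 2·3^m + 3·(-3)^m for some m ≥ 1.
Then f[m+1] = 3f[m] − 18·(-3)^m = 3·(2·3^m + 3·(-3)^m) − 18·(-3)^m = 2·3^{m+1} + 9·(-3)^m − 18·(-3)^m = 2·3^{m+1} − 9·(-3)^m = 2·3^{m+1} + 3·(-3)^{m+1}.
By induction, f[n] = 2·3^n + 3·(-3)^n for all n ≥ 1.

f[n] = 2·3^n + 3·(-3)^n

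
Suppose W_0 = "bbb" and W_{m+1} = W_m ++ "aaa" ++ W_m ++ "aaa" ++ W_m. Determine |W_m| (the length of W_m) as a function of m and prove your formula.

Claim: |W_m| = 6·3^m − 3.

Base case: |W_0| = 3, and 6·3^0 − 3 = 3.
Assume |W_j| = 6·3^j − 3.
Then |W_{j+1}| = 3|W_j| + 6 = 3(6·3^j − 3) + 6 = 6·3^{j+1} − 9 + 6 = 6·3^{j+1} − 3.
Hence |W_m| = 6·3^m − 3 for every m ≥ 0, by induction.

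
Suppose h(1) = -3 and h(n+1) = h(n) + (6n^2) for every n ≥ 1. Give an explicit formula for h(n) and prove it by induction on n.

Claim: h(n) = 2n^3 − 3n^2 + n − 3.

Base case: h(1) = -3, and 2·1^3 − 3·1^2 + 1 − 3 = -3.
Assume h(j) = 2j^3 − 3j^2 + j − 3.
Then h(j+1) = h(j) + (6j^2) = (2j^3 − 3j^2 + j − 3) + (6j^2) = 2j^3 + 3j^2 + j − 3,
and 2·(j+1)^3 − 3·(j+1)^2 + (j+1) − 3 = 2j^3 + 3j^2 + j − 3.
Hence h(n) = 2n^3 − 3n^2 + n − 3 for every n ≥ 1, by induction.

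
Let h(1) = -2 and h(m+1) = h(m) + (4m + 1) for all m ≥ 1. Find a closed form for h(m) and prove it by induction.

Claim: h(m) = 2m^2 − m − 3.

Base case: h(1) = -2, and 2·1^2 − 1 − 3 = -2.
Assume h(r) = 2r^2 − r − 3.
Then h(r+1) = h(r) + (4r + 1) = (2r^2 − r − 3) + (4r + 1) = 2r^2 + 3r − 2,
and 2·(r+1)^2 − (r+1) − 3 = 2r^2 + 3r − 2.
By induction, h(m) = 2m^2 − m − 3 for all m ≥ 1.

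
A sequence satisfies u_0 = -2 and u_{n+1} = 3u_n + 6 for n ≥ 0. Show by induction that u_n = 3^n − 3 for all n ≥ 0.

Base case: u_0 = -2, and 3^0 − 3 = 1 − 3 = -2.
Assume u_k = 3^k − 3 for some k ≥ 0.
Then u_{k+1} = 3u_k + 6 = 3·(3^k − 3) + 6 = 3^{k+1} − 9 + 6 = 3^{k+1} − 3.
This completes the inductive step, so u_n = 3^n − 3 for all n ≥ 0.

u_n = 3^n − 3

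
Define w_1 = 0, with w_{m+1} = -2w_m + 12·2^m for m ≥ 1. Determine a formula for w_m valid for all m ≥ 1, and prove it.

Claim: w_m = 3·(-2)^m + 3·2^m.

Base case: w_1 = 0, and 3·(-2)^1 + 3·2^1 = -6 + 6 = 0.
Assume w_k = 3·(-2)^k + 3·2^k for some k ≥ 1.
Then w_{k+1} = -2w_k + 12·2^k = -2·(3·(-2)^k + 3·2^k) + 12·2^k = 3·(-2)^{k+1} − 6·2^k + 12·2^k = 3·(-2)^{k+1} + 6·2^k = 3·(-2)^{k+1} + 3·2^{k+1}.
This completes the inductive step, so w_m = 3·(-2)^m + 3·2^m for all m ≥ 1.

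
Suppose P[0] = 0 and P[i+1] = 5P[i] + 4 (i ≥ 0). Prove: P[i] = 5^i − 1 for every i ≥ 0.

Base case: P[0] = 0, and 5^0 − 1 = 1 − 1 = 0.
Assume P[m] = 5^m − 1 for some m ≥ 0.
Then P[m+1] = 5P[m] + 4 = 5·(5^m − 1) + 4 = 5^{m+1} − 5 + 4 = 5^{m+1} − 1.
Hence P[i] = 5^i − 1 for every i ≥ 0, by induction.

P[i] = 5^i − 1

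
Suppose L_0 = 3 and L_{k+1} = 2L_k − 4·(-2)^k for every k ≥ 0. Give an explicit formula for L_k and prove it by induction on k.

Claim: L_k = 2·2^k + (-2)^k.

Base case: L_0 = 3, and 2·2^0 + (-2)^0 = 2 + 1 = 3.
Assume L_r = 2·2^r + (-2)^r for some r ≥ 0.
Then L_{r+1} = 2L_r − 4·(-2)^r = 2·(2·2^r + (-2)^r) − 4·(-2)^r = 2·2^{r+1} + 2·(-2)^r − 4·(-2)^r = 2·2^{r+1} − 2·(-2)^r = 2·2^{r+1} + (-2)^{r+1}.
So the formula holds for r+1, and by induction L_k = 2·2^k + (-2)^k for all k ≥ 0.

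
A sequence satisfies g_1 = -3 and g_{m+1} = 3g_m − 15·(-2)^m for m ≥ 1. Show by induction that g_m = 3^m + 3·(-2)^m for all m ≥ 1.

Base case: g_1 = -3, and 3^1 + 3·(-2)^1 = 3 − 6 = -3.
Assume g_k = 3^k + 3·(-2)^k for some k ≥ 1.
Then g_{k+1} = 3g_k − 15·(-2)^k = 3·(3^k + 3·(-2)^k) − 15·(-2)^k = 3^{k+1} + 9·(-2)^k − 15·(-2)^k = 3^{k+1} − 6·(-2)^k = 3^{k+1} + 3·(-2)^{k+1}.
This completes the inductive step, so g_m = 3^m + 3·(-2)^m for all m ≥ 1.

g_m = 3^m + 3·(-2)^m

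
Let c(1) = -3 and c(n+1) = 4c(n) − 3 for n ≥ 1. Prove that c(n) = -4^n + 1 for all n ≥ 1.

Base case: c(1) = -3, and -4^1 + 1 = -4 + 1 = -3.
Assume c(k) = -4^k + 1 for some k ≥ 1.
Then c(k+1) = 4c(k) − 3 = 4·(-4^k + 1) − 3 = -4^{k+1} + 4 − 3 = -4^{k+1} + 1.
By induction, c(n) = -4^n + 1 for all n ≥ 1.

c(n) = -4^n + 1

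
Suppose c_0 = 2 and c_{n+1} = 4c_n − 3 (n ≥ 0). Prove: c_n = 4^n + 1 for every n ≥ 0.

Base case: c_0 = 2, and 4^0 + 1 = 1 + 1 = 2.
Assume c_r = 4^r + 1 for some r ≥ 0.
Then c_{r+1} = 4c_r − 3 = 4·(4^r + 1) − 3 = 4^{r+1} + 4 − 3 = 4^{r+1} + 1.
Hence c_n = 4^n + 1 for every n ≥ 0, by induction.

c_n = 4^n + 1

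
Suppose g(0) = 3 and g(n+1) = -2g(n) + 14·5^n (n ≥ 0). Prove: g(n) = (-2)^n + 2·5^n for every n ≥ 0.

Base case: g(0) = 3, and (-2)^0 + 2·5^0 = 1 + 2 = 3.
Assume g(r) = (-2)^r + 2·5^r for some r ≥ 0.
Then g(r+1) = -2g(r) + 14·5^r = -2·((-2)^r + 2·5^r) + 14·5^r = (-2)^{r+1} − 4·5^r + 14·5^r = (-2)^{r+1} + 10·5^r = (-2)^{r+1} + 2·5^{r+1}.
Hence g(n) = (-2)^n + 2·5^n for every n ≥ 0, by induction.

g(n) = (-2)^n + 2·5^n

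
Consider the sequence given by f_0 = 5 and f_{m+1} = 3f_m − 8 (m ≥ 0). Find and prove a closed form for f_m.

Claim: f_m = 3^m + 4.

Base case: f_0 = 5, and 3^0 + 4 = 1 + 4 = 5.
Assume f_r = 3^r + 4 for some r ≥ 0.
Then f_{r+1} = 3f_r − 8 = 3·(3^r + 4) − 8 = 3^{r+1} + 12 − 8 = 3^{r+1} + 4.
By induction, f_m = 3^m + 4 for all m ≥ 0.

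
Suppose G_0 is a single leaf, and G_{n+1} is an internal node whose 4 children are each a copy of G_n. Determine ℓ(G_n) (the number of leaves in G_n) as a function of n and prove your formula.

Claim: ℓ(G_n) = 4^n.

Base case: ℓ(G_0) = 1, and 4^0 = 1.
Assume ℓ(G_r) = 4^r.
Then ℓ(G_{r+1}) = 4·ℓ(G_r) = 4·4^r = 4^{r+1}.
So the formula holds for r+1, and by induction ℓ(G_n) = 4^n for all n ≥ 0.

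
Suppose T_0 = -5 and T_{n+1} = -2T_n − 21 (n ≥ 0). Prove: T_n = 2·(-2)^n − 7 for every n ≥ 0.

Base case: T_0 = -5, and 2·(-2)^0 − 7 = 2 − 7 = -5.
Assume T_r = 2·(-2)^r − 7 for some r ≥ 0.
Then T_{r+1} = -2T_r − 21 = -2·(2·(-2)^r − 7) − 21 = -4·(-2)^r + 14 − 21 = 2·(-2)^{r+1} − 7.
So the formula holds for r+1, and by induction T_n = 2·(-2)^n − 7 for all n ≥ 0.

T_n = 2·(-2)^n − 7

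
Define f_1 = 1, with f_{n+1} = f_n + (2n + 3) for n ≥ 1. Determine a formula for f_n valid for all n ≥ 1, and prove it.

Claim: f_n = n^2 + 2n − 2.

Base case: f_1 = 1, and 1^2 + 2·1 − 2 = 1.
Assume f_r = r^2 + 2r − 2.
Then f_{r+1} = f_r + (2r + 3) = (r^2 + 2r − 2) + (2r + 3) = r^2 + 4r + 1,
and (r+1)^2 + 2·(r+1) − 2 = r^2 + 4r + 1.
By induction, f_n = n^2 + 2n − 2 for all n ≥ 1.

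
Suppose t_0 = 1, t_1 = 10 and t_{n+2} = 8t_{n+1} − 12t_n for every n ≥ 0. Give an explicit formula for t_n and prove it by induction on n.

Claim: t_n = -2^n + 2·6^n.

Base cases: t_0 = 1 and -2^0 + 2·6^0 = 1; t_1 = 10 and -2^1 + 2·6^1 = 10.
Assume t_j = -2^j + 2·6^j for all 0 ≤ j ≤ m, where m ≥ 1.
Then t_{m+1} = 8t_m − 12t_{m−1} = 8·(-2^m + 2·6^m) − 12·(-2^{m−1} + 2·6^{m−1}) = -(8·2 − 12)2^{m−1} + 2·(8·6 − 12)6^{m−1} = -4·2^{m−1} + 72·6^{m−1} = -2^{m+1} + 2·6^{m+1}.
Hence t_n = -2^n + 2·6^n for every n ≥ 0, by strong induction.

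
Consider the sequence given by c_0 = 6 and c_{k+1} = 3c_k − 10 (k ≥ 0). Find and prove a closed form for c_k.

Claim: c_k = 3^k + 5.

Base case: c_0 = 6, and 3^0 + 5 = 1 + 5 = 6.
Assume c_r = 3^r + 5 for some r ≥ 0.
Then c_{r+1} = 3c_r − 10 = 3·(3^r + 5) − 10 = 3^{r+1} + 15 − 10 = 3^{r+1} + 5.
Hence c_k = 3^k + 5 for every k ≥ 0, by induction.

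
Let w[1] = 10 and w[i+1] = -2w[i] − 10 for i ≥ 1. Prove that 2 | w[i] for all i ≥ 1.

Base case: w[1] = 10 = 2·5, so 2 | w[1].
Assume 2 | w[r], so w[r] = 2t for some integer t.
Then w[r+1] = -2w[r] − 10 = -2·(2t) − 10 = 2(-2t − 5), so 2 | w[r+1].
So the property holds for r+1, and by induction 2 | w[i] for all i ≥ 1.

2 | w[i]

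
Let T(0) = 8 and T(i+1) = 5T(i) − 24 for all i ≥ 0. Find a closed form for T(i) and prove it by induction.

Claim: T(i) = 2·5^i + 6.

Base case: T(0) = 8, and 2·5^0 + 6 = 2 + 6 = 8.
Assume T(j) = 2·5^j + 6 for some j ≥ 0.
Then T(j+1) = 5T(j) − 24 = 5·(2·5^j + 6) − 24 = 10·5^j + 30 − 24 = 2·5^{j+1} + 6.
So the formula holds for j+1, and by induction T(i) = 2·5^i + 6 for all i ≥ 0.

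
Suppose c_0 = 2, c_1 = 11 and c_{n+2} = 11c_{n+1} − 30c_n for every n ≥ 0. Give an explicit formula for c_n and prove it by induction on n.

Claim: c_n = 6^n + 5^n.

Base cases: c_0 = 2 and 6^0 + 5^0 = 2; c_1 = 11 and 6^1 + 5^1 = 11.
Assume c_i = 6^i + 5^i for all 0 ≤ i ≤ j, where j ≥ 1.
Then c_{j+1} = 11c_j − 30c_{j−1} = 11·(6^j + 5^j) − 30·(6^{j−1} + 5^{j−1}) = (11·6 − 30)6^{j−1} + (11·5 − 30)5^{j−1} = 36·6^{j−1} + 25·5^{j−1} = 6^{j+1} + 5^{j+1}.
Hence c_n = 6^n + 5^n for every n ≥ 0, by strong induction.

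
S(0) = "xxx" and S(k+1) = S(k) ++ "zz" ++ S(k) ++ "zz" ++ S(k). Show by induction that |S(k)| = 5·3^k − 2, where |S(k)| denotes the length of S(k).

Base case: |S(0)| = 3, and 5·3^0 − 2 = 3.
Assume |S(m)| = 5·3^m − 2.
Then |S(m+1)| = 3|S(m)| + 4 = 3(5·3^m − 2) + 4 = 5·3^{m+1} − 6 + 4 = 5·3^{m+1} − 2.
By induction, |S(k)| = 5·3^k − 2 for all k ≥ 0.

|S(k)| = 5·3^k − 2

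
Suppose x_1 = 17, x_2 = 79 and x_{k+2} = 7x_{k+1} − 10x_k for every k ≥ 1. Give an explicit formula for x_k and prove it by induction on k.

Claim: x_k = 3·5^k + 2^k.

Base cases: x_1 = 17 and 3·5^1 + 2^1 = 17; x_2 = 79 and 3·5^2 + 2^2 = 79.
Assume x_i = 3·5^i + 2^i for all 1 ≤ i ≤ j, where j ≥ 2.
Then x_{j+1} = 7x_j − 10x_{j−1} = 7·(3·5^j + 2^j) − 10·(3·5^{j−1} + 2^{j−1}) = 3·(7·5 − 10)5^{j−1} + (7·2 − 10)2^{j−1} = 75·5^{j−1} + 4·2^{j−1} = 3·5^{j+1} + 2^{j+1}.
This completes the inductive step, so x_k = 3·5^k + 2^k for all k ≥ 1.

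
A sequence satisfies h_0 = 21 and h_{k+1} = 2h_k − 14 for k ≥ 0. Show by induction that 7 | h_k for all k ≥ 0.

Base case: h_0 = 21 = 7·3, so 7 | h_0.
Assume 7 | h_m, so h_m = 7t for some integer t.
Then h_{m+1} = 2h_m − 14 = 2·(7t) − 14 = 7(2t − 2), so 7 | h_{m+1}.
Hence 7 | h_k for every k ≥ 0, by induction.

7 | h_k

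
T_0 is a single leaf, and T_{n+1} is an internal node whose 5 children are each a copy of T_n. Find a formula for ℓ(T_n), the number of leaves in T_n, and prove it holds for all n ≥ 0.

Claim: ℓ(T_n) = 5^n.

Base case: ℓ(T_0) = 1, and 5^0 = 1.
Assume ℓ(T_m) = 5^m.
Then ℓ(T_{m+1}) = 5·ℓ(T_m) = 5·5^m = 5^{m+1}.
This completes the inductive step, so ℓ(T_n) = 5^n for all n ≥ 0.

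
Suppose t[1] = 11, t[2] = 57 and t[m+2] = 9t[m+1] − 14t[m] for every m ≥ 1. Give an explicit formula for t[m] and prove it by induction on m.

Claim: t[m] = 7^m + 2·2^m.

Base cases: t[1] = 11 and 7^1 + 2·2^1 = 11; t[2] = 57 and 7^2 + 2·2^2 = 57.
Assume t[i] = 7^i + 2·2^i for all 1 ≤ i ≤ j, where j ≥ 2.
Then t[j+1] = 9t[j] − 14t[j−1] = 9·(7^j + 2·2^j) − 14·(7^{j−1} + 2·2^{j−1}) = (9·7 − 14)7^{j−1} + 2·(9·2 − 14)2^{j−1} = 49·7^{j−1} + 8·2^{j−1} = 7^{j+1} + 2·2^{j+1}.
This completes the inductive step, so t[m] = 7^m + 2·2^m for all m ≥ 1.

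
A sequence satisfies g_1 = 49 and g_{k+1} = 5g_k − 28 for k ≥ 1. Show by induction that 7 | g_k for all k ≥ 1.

Base case: g_1 = 49 = 7·7, so 7 | g_1.
Assume 7 | g_j, so g_j = 7t for some integer t.
Then g_{j+1} = 5g_j − 28 = 5·(7t) − 28 = 7(5t − 4), so 7 | g_{j+1}.
By induction, 7 | g_k for all k ≥ 1.

7 | g_k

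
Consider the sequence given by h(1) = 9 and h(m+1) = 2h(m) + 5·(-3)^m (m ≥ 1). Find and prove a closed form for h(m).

Claim: h(m) = 3·2^m − (-3)^m.

Base case: h(1) = 9, and 3·2^1 − (-3)^1 = 6 + 3 = 9.
Assume h(r) = 3·2^r − (-3)^r for some r ≥ 1.
Then h(r+1) = 2h(r) + 5·(-3)^r = 2·(3·2^r − (-3)^r) + 5·(-3)^r = 3·2^{r+1} − 2·(-3)^r + 5·(-3)^r = 3·2^{r+1} + 3·(-3)^r = 3·2^{r+1} − (-3)^{r+1}.
This completes the inductive step, so h(m) = 3·2^m − (-3)^m for all m ≥ 1.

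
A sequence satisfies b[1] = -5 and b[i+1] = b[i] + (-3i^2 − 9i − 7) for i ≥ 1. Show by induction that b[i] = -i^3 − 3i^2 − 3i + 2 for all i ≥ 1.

Base case: b[1] = -5, and -1^3 − 3·1^2 − 3·1 + 2 = -5.
Assume b[j] = -j^3 − 3j^2 − 3j + 2.
Then b[j+1] = b[j] + (-3j^2 − 9j − 7) = (-j^3 − 3j^2 − 3j + 2) + (-3j^2 − 9j − 7) = -j^3 − 6j^2 − 12j − 5,
and -(j+1)^3 − 3·(j+1)^2 − 3·(j+1) + 2 = -j^3 − 6j^2 − 12j − 5.
This completes the inductive step, so b[i] = -i^3 − 3i^2 − 3i + 2 for all i ≥ 1.

b[i] = -i^3 − 3i^2 − 3i + 2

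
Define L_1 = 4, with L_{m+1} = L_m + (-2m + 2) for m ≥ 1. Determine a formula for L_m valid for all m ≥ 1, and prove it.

Claim: L_m = -m^2 + 3m + 2.

Base case: L_1 = 4, and -1^2 + 3·1 + 2 = 4.
Assume L_r = -r^2 + 3r + 2.
Then L_{r+1} = L_r + (-2r + 2) = (-r^2 + 3r + 2) + (-2r + 2) = -r^2 + r + 4,
and -(r+1)^2 + 3·(r+1) + 2 = -r^2 + r + 4.
This completes the inductive step, so L_m = -m^2 + 3m + 2 for all m ≥ 1.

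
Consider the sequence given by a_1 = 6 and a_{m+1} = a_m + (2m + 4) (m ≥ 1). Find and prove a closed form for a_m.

Claim: a_m = m^2 + 3m + 2.

Base case: a_1 = 6, and 1^2 + 3·1 + 2 = 6.
Assume a_r = r^2 + 3r + 2.
Then a_{r+1} = a_r + (2r + 4) = (r^2 + 3r + 2) + (2r + 4) = r^2 + 5r + 6,
and (r+1)^2 + 3·(r+1) + 2 = r^2 + 5r + 6.
This completes the inductive step, so a_m = m^2 + 3m + 2 for all m ≥ 1.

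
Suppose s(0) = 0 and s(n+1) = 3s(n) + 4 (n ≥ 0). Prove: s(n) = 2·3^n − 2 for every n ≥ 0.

Base case: s(0) = 0, and 2·3^0 − 2 = 2 − 2 = 0.
Assume s(m) = 2·3^m − 2 for some m ≥ 0.
Then s(m+1) = 3s(m) + 4 = 3·(2·3^m − 2) + 4 = 6·3^m − 6 + 4 = 2·3^{m+1} − 2.
By induction, s(n) = 2·3^n − 2 for all n ≥ 0.

s(n) = 2·3^n − 2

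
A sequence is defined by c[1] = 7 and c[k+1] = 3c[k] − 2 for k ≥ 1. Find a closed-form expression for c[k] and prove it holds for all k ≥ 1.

Claim: c[k] = 2·3^k + 1.

Base case: c[1] = 7, and 2·3^1 + 1 = 6 + 1 = 7.
Assume c[j] = 2·3^j + 1 for some j ≥ 1.
Then c[j+1] = 3c[j] − 2 = 3·(2·3^j + 1) − 2 = 6·3^j + 3 − 2 = 2·3^{j+1} + 1.
This completes the inductive step, so c[k] = 2·3^k + 1 for all k ≥ 1.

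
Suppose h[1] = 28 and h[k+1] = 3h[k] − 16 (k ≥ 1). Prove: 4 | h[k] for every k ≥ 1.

Base case: h[1] = 28 = 4·7, so 4 | h[1].
Assume 4 | h[r], so h[r] = 4t for some integer t.
Then h[r+1] = 3h[r] − 16 = 3·(4t) − 16 = 4(3t − 4), so 4 | h[r+1].
So the property holds for r+1, and by induction 4 | h[k] for all k ≥ 1.

4 | h[k]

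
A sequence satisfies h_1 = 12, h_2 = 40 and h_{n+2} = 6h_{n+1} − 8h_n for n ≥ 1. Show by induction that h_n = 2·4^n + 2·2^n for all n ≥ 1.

Base cases: h_1 = 12 and 2·4^1 + 2·2^1 = 12; h_2 = 40 and 2·4^2 + 2·2^2 = 40.
Assume h_i = 2·4^i + 2·2^i for all 1 ≤ i ≤ j, where j ≥ 2.
Then h_{j+1} = 6h_j − 8h_{j−1} = 6·(2·4^j + 2·2^j) − 8·(2·4^{j−1} + 2·2^{j−1}) = 2·(6·4 − 8)4^{j−1} + 2·(6·2 − 8)2^{j−1} = 32·4^{j−1} + 8·2^{j−1} = 2·4^{j+1} + 2·2^{j+1}.
By strong induction, h_n = 2·4^n + 2·2^n for all n ≥ 1.

h_n = 2·4^n + 2·2^n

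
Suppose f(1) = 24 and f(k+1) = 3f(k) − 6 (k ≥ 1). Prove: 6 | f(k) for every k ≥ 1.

Base case: f(1) = 24 = 6·4, so 6 | f(1).
Assume 6 | f(m), so f(m) = 6t for some integer t.
Then f(m+1) = 3f(m) − 6 = 3·(6t) − 6 = 6(3t − 1), so 6 | f(m+1).
This completes the inductive step, so 6 | f(k) for all k ≥ 1.

6 | f(k)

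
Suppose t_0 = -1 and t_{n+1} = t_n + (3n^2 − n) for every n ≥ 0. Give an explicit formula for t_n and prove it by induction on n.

Claim: t_n = n^3 − 2n^2 + n − 1.

Base case: t_0 = -1, and 0^3 − 2·0^2 + 0 − 1 = -1.
Assume t_j = j^3 − 2j^2 + j − 1.
Then t_{j+1} = t_j + (3j^2 − j) = (j^3 − 2j^2 + j − 1) + (3j^2 − j) = j^3 + j^2 − 1,
and (j+1)^3 − 2·(j+1)^2 + (j+1) − 1 = j^3 + j^2 − 1.
Hence t_n = n^3 − 2n^2 + n − 1 for every n ≥ 0, by induction.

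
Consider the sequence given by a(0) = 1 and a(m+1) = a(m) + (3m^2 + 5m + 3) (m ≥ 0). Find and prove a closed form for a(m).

Claim: a(m) = m^3 + m^2 + m + 1.

Base case: a(0) = 1, and 0^3 + 0^2 + 0 + 1 = 1.
Assume a(j) = j^3 + j^2 + j + 1.
Then a(j+1) = a(j) + (3j^2 + 5j + 3) = (j^3 + j^2 + j + 1) + (3j^2 + 5j + 3) = j^3 + 4j^2 + 6j + 4,
and (j+1)^3 + (j+1)^2 + (j+1) + 1 = j^3 + 4j^2 + 6j + 4.
This completes the inductive step, so a(m) = m^3 + m^2 + m + 1 for all m ≥ 0.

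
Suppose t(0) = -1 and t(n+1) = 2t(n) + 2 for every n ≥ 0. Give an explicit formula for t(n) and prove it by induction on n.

Claim: t(n) = 2^n − 2.

Base case: t(0) = -1, and 2^0 − 2 = 1 − 2 = -1.
Assume t(j) = 2^j − 2 for some j ≥ 0.
Then t(j+1) = 2t(j) + 2 = 2·(2^j − 2) + 2 = 2^{j+1} − 4 + 2 = 2^{j+1} − 2.
Hence t(n) = 2^n − 2 for every n ≥ 0, by induction.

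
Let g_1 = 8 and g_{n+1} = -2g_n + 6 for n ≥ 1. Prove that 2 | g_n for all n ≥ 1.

Base case: g_1 = 8 = 2·4, so 2 | g_1.
Assume 2 | g_k, so g_k = 2t for some integer t.
Then g_{k+1} = -2g_k + 6 = -2·(2t) + 6 = 2(-2t + 3), so 2 | g_{k+1}.
By induction, 2 | g_n for all n ≥ 1.

2 | g_n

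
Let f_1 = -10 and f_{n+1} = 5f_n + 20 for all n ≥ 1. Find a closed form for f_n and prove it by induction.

Claim: f_n = -5^n − 5.

Base case: f_1 = -10, and -5^1 − 5 = -5 − 5 = -10.
Assume f_k = -5^k − 5 for some k ≥ 1.
Then f_{k+1} = 5f_k + 20 = 5·(-5^k − 5) + 20 = -5^{k+1} − 25 + 20 = -5^{k+1} − 5.
This completes the inductive step, so f_n = -5^n − 5 for all n ≥ 1.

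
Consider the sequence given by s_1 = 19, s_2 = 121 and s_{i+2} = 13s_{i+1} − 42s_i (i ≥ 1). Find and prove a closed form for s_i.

Claim: s_i = 7^i + 2·6^i.

Base cases: s_1 = 19 and 7^1 + 2·6^1 = 19; s_2 = 121 and 7^2 + 2·6^2 = 121.
Assume s_j = 7^j + 2·6^j for all 1 ≤ j ≤ k, where k ≥ 2.
Then s_{k+1} = 13s_k − 42s_{k−1} = 13·(7^k + 2·6^k) − 42·(7^{k−1} + 2·6^{k−1}) = (13·7 − 42)7^{k−1} + 2·(13·6 − 42)6^{k−1} = 49·7^{k−1} + 72·6^{k−1} = 7^{k+1} + 2·6^{k+1}.
By strong induction, s_i = 7^i + 2·6^i for all i ≥ 1.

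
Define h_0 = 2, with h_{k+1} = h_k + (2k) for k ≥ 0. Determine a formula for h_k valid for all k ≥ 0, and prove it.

Claim: h_k = k^2 − k + 2.

Base case: h_0 = 2, and 0^2 − 0 + 2 = 2.
Assume h_m = m^2 − m + 2.
Then h_{m+1} = h_m + (2m) = (m^2 − m + 2) + (2m) = m^2 + m + 2,
and (m+1)^2 − (m+1) + 2 = m^2 + m + 2.
By induction, h_k = k^2 − k + 2 for all k ≥ 0.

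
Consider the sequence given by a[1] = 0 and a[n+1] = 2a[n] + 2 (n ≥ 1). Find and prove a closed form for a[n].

Claim: a[n] = 2^n − 2.

Base case: a[1] = 0, and 2^1 − 2 = 2 − 2 = 0.
Assume a[k] = 2^k − 2 for some k ≥ 1.
Then a[k+1] = 2a[k] + 2 = 2·(2^k − 2) + 2 = 2^{k+1} − 4 + 2 = 2^{k+1} − 2.
Hence a[n] = 2^n − 2 for every n ≥ 1, by induction.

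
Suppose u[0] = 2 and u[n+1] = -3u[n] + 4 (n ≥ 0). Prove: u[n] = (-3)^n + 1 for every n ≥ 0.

Base case: u[0] = 2, and (-3)^0 + 1 = 1 + 1 = 2.
Assume u[j] = (-3)^j + 1 for some j ≥ 0.
Then u[j+1] = -3u[j] + 4 = -3·((-3)^j + 1) + 4 = -3·(-3)^j − 3 + 4 = (-3)^{j+1} + 1.
By induction, u[n] = (-3)^n + 1 for all n ≥ 0.

u[n] = (-3)^n + 1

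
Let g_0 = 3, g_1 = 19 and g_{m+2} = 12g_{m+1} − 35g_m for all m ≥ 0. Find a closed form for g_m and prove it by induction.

Claim: g_m = 2·7^m + 5^m.

Base cases: g_0 = 3 and 2·7^0 + 5^0 = 3; g_1 = 19 and 2·7^1 + 5^1 = 19.
Assume g_j = 2·7^j + 5^j for all 0 ≤ j ≤ r, where r ≥ 1.
Then g_{r+1} = 12g_r − 35g_{r−1} = 12·(2·7^r + 5^r) − 35·(2·7^{r−1} + 5^{r−1}) = 2·(12·7 − 35)7^{r−1} + (12·5 − 35)5^{r−1} = 98·7^{r−1} + 25·5^{r−1} = 2·7^{r+1} + 5^{r+1}.
By strong induction, g_m = 2·7^m + 5^m for all m ≥ 0.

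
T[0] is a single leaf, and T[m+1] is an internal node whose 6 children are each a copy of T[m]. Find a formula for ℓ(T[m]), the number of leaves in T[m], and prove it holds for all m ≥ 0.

Claim: ℓ(T[m]) = 6^m.

Base case: ℓ(T[0]) = 1, and 6^0 = 1.
Assume ℓ(T[j]) = 6^j.
Then ℓ(T[j+1]) = 6·ℓ(T[j]) = 6·6^j = 6^{j+1}.
Hence ℓ(T[m]) = 6^m for every m ≥ 0, by induction.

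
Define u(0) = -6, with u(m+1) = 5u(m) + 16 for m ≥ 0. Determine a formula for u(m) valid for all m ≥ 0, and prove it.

Claim: u(m) = -2·5^m − 4.

Base case: u(0) = -6, and -2·5^0 − 4 = -2 − 4 = -6.
Assume u(r) = -2·5^r − 4 for some r ≥ 0.
Then u(r+1) = 5u(r) + 16 = 5·(-2·5^r − 4) + 16 = -10·5^r − 20 + 16 = -2·5^{r+1} − 4.
Hence u(m) = -2·5^m − 4 for every m ≥ 0, by induction.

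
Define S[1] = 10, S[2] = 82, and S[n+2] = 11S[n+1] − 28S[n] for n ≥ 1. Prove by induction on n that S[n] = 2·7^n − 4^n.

Base cases: S[1] = 10 and 2·7^1 − 4^1 = 10; S[2] = 82 and 2·7^2 − 4^2 = 82.
Assume S[j] = 2·7^j − 4^j for all 1 ≤ j ≤ r, where r ≥ 2.
Then S[r+1] = 11S[r] − 28S[r−1] = 11·(2·7^r − 4^r) − 28·(2·7^{r−1} − 4^{r−1}) = 2·(11·7 − 28)7^{r−1} − (11·4 − 28)4^{r−1} = 98·7^{r−1} − 16·4^{r−1} = 2·7^{r+1} − 4^{r+1}.
This completes the inductive step, so S[n] = 2·7^n − 4^n for all n ≥ 1.

S[n] = 2·7^n − 4^n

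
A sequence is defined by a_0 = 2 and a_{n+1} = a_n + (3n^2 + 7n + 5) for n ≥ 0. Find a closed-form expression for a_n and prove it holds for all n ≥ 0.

Claim: a_n = n^3 + 2n^2 + 2n + 2.

Base case: a_0 = 2, and 0^3 + 2·0^2 + 2·0 + 2 = 2.
Assume a_m = m^3 + 2m^2 + 2m + 2.
Then a_{m+1} = a_m + (3m^2 + 7m + 5) = (m^3 + 2m^2 + 2m + 2) + (3m^2 + 7m + 5) = m^3 + 5m^2 + 9m + 7,
and (m+1)^3 + 2·(m+1)^2 + 2·(m+1) + 2 = m^3 + 5m^2 + 9m + 7.
Hence a_n = n^3 + 2n^2 + 2n + 2 for every n ≥ 0, by induction.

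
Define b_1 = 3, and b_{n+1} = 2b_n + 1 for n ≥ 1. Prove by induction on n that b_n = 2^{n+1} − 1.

Base case: b_1 = 3, and 2^{1+1} − 1 = 4 − 1 = 3.
Assume b_k = 2^{k+1} − 1 for some k ≥ 1.
Then b_{k+1} = 2b_k + 1 = 2·(2^{k+1} − 1) + 1 = 2^{k+2} − 2 + 1 = 2^{k+2} − 1.
By induction, b_n = 2^{n+1} − 1 for all n ≥ 1.

b_n = 2^{n+1} − 1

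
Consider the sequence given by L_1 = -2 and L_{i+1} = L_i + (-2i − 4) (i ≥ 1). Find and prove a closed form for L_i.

Claim: L_i = -i^2 − 3i + 2.

Base case: L_1 = -2, and -1^2 − 3·1 + 2 = -2.
Assume L_r = -r^2 − 3r + 2.
Then L_{r+1} = L_r + (-2r − 4) = (-r^2 − 3r + 2) + (-2r − 4) = -r^2 − 5r − 2,
and -(r+1)^2 − 3·(r+1) + 2 = -r^2 − 5r − 2.
Hence L_i = -i^2 − 3i + 2 for every i ≥ 1, by induction.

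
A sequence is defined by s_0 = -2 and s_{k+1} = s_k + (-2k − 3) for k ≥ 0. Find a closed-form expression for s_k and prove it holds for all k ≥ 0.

Claim: s_k = -k^2 − 2k − 2.

Base case: s_0 = -2, and -0^2 − 2·0 − 2 = -2.
Assume s_m = -m^2 − 2m − 2.
Then s_{m+1} = s_m + (-2m − 3) = (-m^2 − 2m − 2) + (-2m − 3) = -m^2 − 4m − 5,
and -(m+1)^2 − 2·(m+1) − 2 = -m^2 − 4m − 5.
By induction, s_k = -k^2 − 2k − 2 for all k ≥ 0.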